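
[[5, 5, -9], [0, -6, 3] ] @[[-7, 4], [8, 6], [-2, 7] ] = C[0][0] = (5)*(-7) + (5)*(8) + (-9)*(-2) = 23
C[0][1] = (5)*(4) + (5)*(6) + (-9)*(7) = -13
C[1][0] = (0)*(-7) + (-6)*(8) + (3)*(-2) = -54
C[1][1] = (0)*(4) + (-6)*(6) + (3)*(7) = -15
= [[23, -13], [-54, -15]]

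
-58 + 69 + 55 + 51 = 117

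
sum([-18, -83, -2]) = (-18) + (-83) + (-2)
= -103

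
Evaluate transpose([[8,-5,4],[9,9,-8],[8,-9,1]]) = [[8, 9, 8], [-5, 9, -9], [4, -8, 1]]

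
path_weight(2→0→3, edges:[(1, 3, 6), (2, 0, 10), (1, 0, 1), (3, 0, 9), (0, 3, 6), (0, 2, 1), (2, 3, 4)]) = 16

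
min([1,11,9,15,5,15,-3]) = -3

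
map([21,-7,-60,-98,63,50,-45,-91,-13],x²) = (21)²=441, (-7)²=49, (-60)²=3600, (-98)²=9604, (63)²=3969, (50)²=2500, (-45)²=2025, (-91)²=8281, (-13)²=169
= [441, 49, 3600, 9604, 3969, 2500, 2025, 8281, 169]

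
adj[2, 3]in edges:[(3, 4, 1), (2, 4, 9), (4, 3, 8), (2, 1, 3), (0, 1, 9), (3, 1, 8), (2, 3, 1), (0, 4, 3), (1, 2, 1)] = 1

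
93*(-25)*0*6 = 0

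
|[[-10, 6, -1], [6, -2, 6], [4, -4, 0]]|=(1)*(-10)*det([[-2, 6], [-4, 0]]) + (-1)*(6)*det([[6, 6], [4, 0]]) + (1)*(-1)*det([[6, -2], [4, -4]])
= -240 + 144 + 16
= -80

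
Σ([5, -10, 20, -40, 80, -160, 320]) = 5 + -10 + 20 + -40 + 80 + -160 + 320
= 215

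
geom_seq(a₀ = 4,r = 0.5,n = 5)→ a_0 = 4*0.5^0 = 4.0
a_1 = 4*0.5^1 = 2.0
a_2 = 4*0.5^2 = 1.0
...
= [4.0, 2.0, 1.0, 0.5, 0.25]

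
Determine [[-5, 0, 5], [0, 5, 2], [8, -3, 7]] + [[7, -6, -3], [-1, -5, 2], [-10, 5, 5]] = [[2, -6, 2], [-1, 0, 4], [-2, 2, 12]]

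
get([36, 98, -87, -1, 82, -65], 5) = -65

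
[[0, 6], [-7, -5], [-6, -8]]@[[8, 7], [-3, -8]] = C[0][0] = (0)*(8) + (6)*(-3) = -18
C[0][1] = (0)*(7) + (6)*(-8) = -48
C[1][0] = (-7)*(8) + (-5)*(-3) = -41
C[1][1] = (-7)*(7) + (-5)*(-8) = -9
C[2][0] = (-6)*(8) + (-8)*(-3) = -24
C[2][1] = (-6)*(7) + (-8)*(-8) = 22
= [[-18, -48], [-41, -9], [-24, 22]]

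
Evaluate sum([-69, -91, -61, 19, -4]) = (-69) + (-91) + (-61) + 19 + (-4)
= -206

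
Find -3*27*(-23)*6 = 11178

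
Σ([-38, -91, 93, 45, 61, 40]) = 110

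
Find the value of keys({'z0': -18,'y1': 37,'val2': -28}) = ['z0', 'y1', 'val2']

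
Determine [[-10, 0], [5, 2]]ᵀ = [[-10, 5], [0, 2]]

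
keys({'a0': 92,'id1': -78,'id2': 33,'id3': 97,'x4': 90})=['a0', 'id1', 'id2', 'id3', 'x4']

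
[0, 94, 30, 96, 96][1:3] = [94, 30]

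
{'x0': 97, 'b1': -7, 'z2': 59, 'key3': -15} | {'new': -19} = {'x0': 97, 'b1': -7, 'z2': 59, 'key3': -15, 'new': -19}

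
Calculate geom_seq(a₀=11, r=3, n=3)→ a_0 = 11*3^0 = 11
a_1 = 11*3^1 = 33
a_2 = 11*3^2 = 99
= [11, 33, 99]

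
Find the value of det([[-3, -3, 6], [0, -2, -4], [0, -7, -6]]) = (1)*(-3)*det([[-2, -4], [-7, -6]]) + (-1)*(-3)*det([[0, -4], [0, -6]]) + (1)*(6)*det([[0, -2], [0, -7]])
= 48 + 0 + 0
= 48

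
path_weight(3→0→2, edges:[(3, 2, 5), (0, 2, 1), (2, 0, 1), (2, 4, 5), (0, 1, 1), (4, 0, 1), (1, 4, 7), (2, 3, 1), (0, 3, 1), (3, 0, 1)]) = w(3→0)=1 + w(0→2)=1
= 2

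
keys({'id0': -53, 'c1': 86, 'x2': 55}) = ['id0', 'c1', 'x2']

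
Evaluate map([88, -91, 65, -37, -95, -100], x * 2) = 88*2=176, -91*2=-182, 65*2=130, -37*2=-74, -95*2=-190, -100*2=-200
= [176, -182, 130, -74, -190, -200]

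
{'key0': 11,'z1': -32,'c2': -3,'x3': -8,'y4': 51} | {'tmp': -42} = {'key0': 11, 'z1': -32, 'c2': -3, 'x3': -8, 'y4': 51, 'tmp': -42}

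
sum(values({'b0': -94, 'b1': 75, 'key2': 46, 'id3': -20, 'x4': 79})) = 86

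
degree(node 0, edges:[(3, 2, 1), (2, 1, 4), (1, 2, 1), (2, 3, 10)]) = 0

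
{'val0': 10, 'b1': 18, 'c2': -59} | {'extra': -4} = {'val0': 10, 'b1': 18, 'c2': -59, 'extra': -4}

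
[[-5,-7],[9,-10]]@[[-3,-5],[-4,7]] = C[0][0] = (-5)*(-3) + (-7)*(-4) = 43
C[0][1] = (-5)*(-5) + (-7)*(7) = -24
C[1][0] = (9)*(-3) + (-10)*(-4) = 13
C[1][1] = (9)*(-5) + (-10)*(7) = -115
= [[43, -24], [13, -115]]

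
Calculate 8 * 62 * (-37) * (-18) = 330336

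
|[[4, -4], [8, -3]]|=(4)*(-3) - (-4)*(8)
= 20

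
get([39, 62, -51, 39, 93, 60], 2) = -51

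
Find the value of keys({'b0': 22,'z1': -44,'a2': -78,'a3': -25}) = ['b0', 'z1', 'a2', 'a3']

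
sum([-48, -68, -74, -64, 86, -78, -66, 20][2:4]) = -138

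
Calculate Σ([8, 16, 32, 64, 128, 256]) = 8 + 16 + 32 + 64 + 128 + 256
= 504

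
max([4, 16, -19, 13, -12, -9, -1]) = 16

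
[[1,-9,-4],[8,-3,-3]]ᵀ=[[1, 8], [-9, -3], [-4, -3]]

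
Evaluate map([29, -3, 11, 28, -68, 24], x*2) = 29*2=58, -3*2=-6, 11*2=22, 28*2=56, -68*2=-136, 24*2=48
= [58, -6, 22, 56, -136, 48]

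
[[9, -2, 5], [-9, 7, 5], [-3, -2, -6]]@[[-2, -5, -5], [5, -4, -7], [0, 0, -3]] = C[0][0] = (9)*(-2) + (-2)*(5) + (5)*(0) = -28
C[0][1] = (9)*(-5) + (-2)*(-4) + (5)*(0) = -37
C[0][2] = (9)*(-5) + (-2)*(-7) + (5)*(-3) = -46
C[1][0] = (-9)*(-2) + (7)*(5) + (5)*(0) = 53
C[1][1] = (-9)*(-5) + (7)*(-4) + (5)*(0) = 17
C[1][2] = (-9)*(-5) + (7)*(-7) + (5)*(-3) = -19
... (3 more cells)
= [[-28, -37, -46], [53, 17, -19], [-4, 23, 47]]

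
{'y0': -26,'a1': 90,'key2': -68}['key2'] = -68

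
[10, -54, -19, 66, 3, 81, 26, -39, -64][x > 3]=[10, 66, 81, 26]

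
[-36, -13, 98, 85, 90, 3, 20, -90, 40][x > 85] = [98, 90]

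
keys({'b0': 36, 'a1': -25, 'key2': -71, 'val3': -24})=['b0', 'a1', 'key2', 'val3']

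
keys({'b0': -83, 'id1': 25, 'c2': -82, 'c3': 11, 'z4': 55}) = ['b0', 'id1', 'c2', 'c3', 'z4']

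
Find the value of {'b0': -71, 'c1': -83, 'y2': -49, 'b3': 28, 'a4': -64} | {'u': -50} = {'b0': -71, 'c1': -83, 'y2': -49, 'b3': 28, 'a4': -64, 'u': -50}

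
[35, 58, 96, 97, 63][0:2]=[35, 58]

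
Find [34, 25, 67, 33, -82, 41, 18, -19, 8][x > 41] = [67]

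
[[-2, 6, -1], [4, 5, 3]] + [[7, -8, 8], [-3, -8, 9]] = [[5, -2, 7], [1, -3, 12]]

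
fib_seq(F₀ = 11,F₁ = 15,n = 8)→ [11, 15, 26, 41, 67, 108, 175, 283]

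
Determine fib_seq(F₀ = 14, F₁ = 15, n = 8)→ F_2 = F_1 + F_0 = 29
F_3 = F_2 + F_1 = 44
F_4 = F_3 + F_2 = 73
...
= [14, 15, 29, 44, 73, 117, 190, 307]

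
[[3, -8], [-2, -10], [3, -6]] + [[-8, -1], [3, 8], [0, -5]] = [[-5, -9], [1, -2], [3, -11]]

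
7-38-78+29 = -80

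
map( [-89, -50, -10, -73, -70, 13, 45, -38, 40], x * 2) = -89*2=-178, -50*2=-100, -10*2=-20, -73*2=-146, -70*2=-140, 13*2=26, 45*2=90, -38*2=-76, 40*2=80
= [-178, -100, -20, -146, -140, 26, 90, -76, 80]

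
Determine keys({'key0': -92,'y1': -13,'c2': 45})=['key0', 'y1', 'c2']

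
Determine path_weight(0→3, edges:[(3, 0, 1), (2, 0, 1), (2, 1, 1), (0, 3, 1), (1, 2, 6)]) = 1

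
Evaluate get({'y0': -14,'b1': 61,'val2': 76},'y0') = -14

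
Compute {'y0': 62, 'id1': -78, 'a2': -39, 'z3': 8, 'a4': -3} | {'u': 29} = {'y0': 62, 'id1': -78, 'a2': -39, 'z3': 8, 'a4': -3, 'u': 29}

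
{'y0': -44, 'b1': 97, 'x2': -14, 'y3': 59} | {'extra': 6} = {'y0': -44, 'b1': 97, 'x2': -14, 'y3': 59, 'extra': 6}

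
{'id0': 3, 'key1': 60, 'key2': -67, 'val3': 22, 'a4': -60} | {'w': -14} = {'id0': 3, 'key1': 60, 'key2': -67, 'val3': 22, 'a4': -60, 'w': -14}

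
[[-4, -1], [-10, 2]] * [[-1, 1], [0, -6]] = [[4, 2], [10, -22]]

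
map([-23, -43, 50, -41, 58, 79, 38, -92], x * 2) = -23*2=-46, -43*2=-86, 50*2=100, -41*2=-82, 58*2=116, 79*2=158, 38*2=76, -92*2=-184
= [-46, -86, 100, -82, 116, 158, 76, -184]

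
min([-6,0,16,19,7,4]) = -6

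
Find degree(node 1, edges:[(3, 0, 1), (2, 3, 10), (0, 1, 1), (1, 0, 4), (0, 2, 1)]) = incident: (0,1), (1,0)
= 2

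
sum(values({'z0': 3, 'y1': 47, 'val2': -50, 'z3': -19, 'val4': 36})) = 17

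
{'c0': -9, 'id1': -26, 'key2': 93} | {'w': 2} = {'c0': -9, 'id1': -26, 'key2': 93, 'w': 2}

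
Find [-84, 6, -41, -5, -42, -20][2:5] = [-41, -5, -42]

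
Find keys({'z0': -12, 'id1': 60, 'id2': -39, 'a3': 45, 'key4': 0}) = ['z0', 'id1', 'id2', 'a3', 'key4']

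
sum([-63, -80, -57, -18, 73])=-145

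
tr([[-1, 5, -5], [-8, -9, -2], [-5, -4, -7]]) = diagonal: (-1) + (-9) + (-7)
= -17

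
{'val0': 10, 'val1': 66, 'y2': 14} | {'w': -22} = {'val0': 10, 'val1': 66, 'y2': 14, 'w': -22}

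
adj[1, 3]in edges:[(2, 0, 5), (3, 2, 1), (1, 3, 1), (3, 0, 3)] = 1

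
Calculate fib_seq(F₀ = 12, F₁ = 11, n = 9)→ F_2 = F_1 + F_0 = 23
F_3 = F_2 + F_1 = 34
F_4 = F_3 + F_2 = 57
...
= [12, 11, 23, 34, 57, 91, 148, 239, 387]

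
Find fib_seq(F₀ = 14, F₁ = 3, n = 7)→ [14, 3, 17, 20, 37, 57, 94]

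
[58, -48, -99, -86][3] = -86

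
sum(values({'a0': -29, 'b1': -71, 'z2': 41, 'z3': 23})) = -36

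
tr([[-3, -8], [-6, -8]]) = -11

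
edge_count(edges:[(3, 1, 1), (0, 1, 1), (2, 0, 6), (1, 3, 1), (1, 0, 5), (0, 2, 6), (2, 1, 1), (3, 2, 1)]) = 8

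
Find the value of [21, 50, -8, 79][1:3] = [50, -8]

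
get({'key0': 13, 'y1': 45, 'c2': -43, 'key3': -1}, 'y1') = 45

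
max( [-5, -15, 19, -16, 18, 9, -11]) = 19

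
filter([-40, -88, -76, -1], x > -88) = [-40, -76, -1]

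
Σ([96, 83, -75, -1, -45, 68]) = 96 + 83 + (-75) + (-1) + (-45) + 68
= 126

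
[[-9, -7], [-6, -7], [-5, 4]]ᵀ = [[-9, -6, -5], [-7, -7, 4]]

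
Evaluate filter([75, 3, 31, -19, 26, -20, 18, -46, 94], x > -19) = keep x where x > -19: 75✓, 3✓, 31✓, -19✗, 26✓, -20✗, 18✓, -46✗, 94✓
= [75, 3, 31, 26, 18, 94]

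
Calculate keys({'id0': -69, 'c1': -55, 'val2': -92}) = ['id0', 'c1', 'val2']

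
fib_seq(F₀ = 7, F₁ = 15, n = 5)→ [7, 15, 22, 37, 59]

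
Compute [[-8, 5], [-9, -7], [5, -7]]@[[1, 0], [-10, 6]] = [[-58, 30], [61, -42], [75, -42]]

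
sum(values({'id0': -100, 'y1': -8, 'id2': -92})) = (-100) + (-8) + (-92)
= -200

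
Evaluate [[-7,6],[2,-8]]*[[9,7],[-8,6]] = C[0][0] = (-7)*(9) + (6)*(-8) = -111
C[0][1] = (-7)*(7) + (6)*(6) = -13
C[1][0] = (2)*(9) + (-8)*(-8) = 82
C[1][1] = (2)*(7) + (-8)*(6) = -34
= [[-111, -13], [82, -34]]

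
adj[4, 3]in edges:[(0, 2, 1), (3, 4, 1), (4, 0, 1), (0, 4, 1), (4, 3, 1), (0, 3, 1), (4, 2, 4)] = 1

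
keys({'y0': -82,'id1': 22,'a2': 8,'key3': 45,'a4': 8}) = ['y0', 'id1', 'a2', 'key3', 'a4']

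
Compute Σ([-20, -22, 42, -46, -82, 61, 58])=(-20) + (-22) + 42 + (-46) + (-82) + 61 + 58
= -9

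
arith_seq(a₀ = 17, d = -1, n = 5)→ [17, 16, 15, 14, 13]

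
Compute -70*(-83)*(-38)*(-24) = 5298720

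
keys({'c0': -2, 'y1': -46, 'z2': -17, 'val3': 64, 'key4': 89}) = ['c0', 'y1', 'z2', 'val3', 'key4']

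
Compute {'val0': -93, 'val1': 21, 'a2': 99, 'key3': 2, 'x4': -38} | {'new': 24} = {'val0': -93, 'val1': 21, 'a2': 99, 'key3': 2, 'x4': -38, 'new': 24}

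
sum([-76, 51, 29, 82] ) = 86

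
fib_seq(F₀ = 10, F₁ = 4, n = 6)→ [10, 4, 14, 18, 32, 50]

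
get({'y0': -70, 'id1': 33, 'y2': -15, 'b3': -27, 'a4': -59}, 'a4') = -59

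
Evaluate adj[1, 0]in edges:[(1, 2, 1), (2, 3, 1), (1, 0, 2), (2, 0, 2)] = 2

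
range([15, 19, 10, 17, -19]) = 38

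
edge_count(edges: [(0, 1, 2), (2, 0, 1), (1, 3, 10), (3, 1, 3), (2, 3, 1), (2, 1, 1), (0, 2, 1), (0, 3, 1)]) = 8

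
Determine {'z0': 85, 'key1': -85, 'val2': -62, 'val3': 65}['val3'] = 65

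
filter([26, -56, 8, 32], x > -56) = [26, 8, 32]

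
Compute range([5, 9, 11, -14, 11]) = 25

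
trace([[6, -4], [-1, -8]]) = -2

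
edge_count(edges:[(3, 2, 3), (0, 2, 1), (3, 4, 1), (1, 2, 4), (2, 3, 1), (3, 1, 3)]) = 6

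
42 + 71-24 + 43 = 132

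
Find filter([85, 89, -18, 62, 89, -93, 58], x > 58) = keep x where x > 58: 85✓, 89✓, -18✗, 62✓, 89✓, -93✗, 58✗
= [85, 89, 62, 89]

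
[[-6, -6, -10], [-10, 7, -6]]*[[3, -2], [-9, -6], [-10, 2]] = [[136, 28], [-33, -34]]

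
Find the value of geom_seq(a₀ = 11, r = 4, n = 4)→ [11, 44, 176, 704]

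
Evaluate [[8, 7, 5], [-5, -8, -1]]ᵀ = [[8, -5], [7, -8], [5, -1]]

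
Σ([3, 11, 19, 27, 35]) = 95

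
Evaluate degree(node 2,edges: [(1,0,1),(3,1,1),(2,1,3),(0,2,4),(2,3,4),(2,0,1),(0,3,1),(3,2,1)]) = 5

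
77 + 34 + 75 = 186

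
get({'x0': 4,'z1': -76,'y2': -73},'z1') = -76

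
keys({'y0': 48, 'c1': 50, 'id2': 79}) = ['y0', 'c1', 'id2']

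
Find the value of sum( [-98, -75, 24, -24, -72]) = (-98) + (-75) + 24 + (-24) + (-72)
= -245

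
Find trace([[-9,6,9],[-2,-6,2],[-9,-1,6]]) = -9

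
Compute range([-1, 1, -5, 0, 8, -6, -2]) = 14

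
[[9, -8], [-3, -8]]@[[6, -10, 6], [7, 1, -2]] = [[-2, -98, 70], [-74, 22, -2]]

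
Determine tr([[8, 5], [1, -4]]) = diagonal: 8 + (-4)
= 4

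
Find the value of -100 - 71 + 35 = -136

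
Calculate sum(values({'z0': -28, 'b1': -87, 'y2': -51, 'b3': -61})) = (-28) + (-87) + (-51) + (-61)
= -227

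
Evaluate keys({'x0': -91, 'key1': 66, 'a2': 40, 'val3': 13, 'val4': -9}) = ['x0', 'key1', 'a2', 'val3', 'val4']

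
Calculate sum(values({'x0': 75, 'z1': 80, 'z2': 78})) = 233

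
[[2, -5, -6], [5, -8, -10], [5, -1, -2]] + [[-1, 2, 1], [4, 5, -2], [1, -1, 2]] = [[1, -3, -5], [9, -3, -12], [6, -2, 0]]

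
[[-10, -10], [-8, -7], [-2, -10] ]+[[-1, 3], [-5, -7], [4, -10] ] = [[-11, -7], [-13, -14], [2, -20]]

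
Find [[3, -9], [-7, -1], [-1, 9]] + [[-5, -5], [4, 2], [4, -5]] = [[-2, -14], [-3, 1], [3, 4]]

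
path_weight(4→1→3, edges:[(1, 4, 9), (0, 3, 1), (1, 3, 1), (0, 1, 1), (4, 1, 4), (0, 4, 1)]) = w(4→1)=4 + w(1→3)=1
= 5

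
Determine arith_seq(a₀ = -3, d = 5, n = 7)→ a_0 = -3 + 0*5 = -3
a_1 = -3 + 1*5 = 2
a_2 = -3 + 2*5 = 7
...
= [-3, 2, 7, 12, 17, 22, 27]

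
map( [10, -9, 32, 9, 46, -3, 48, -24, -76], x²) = (10)²=100, (-9)²=81, (32)²=1024, (9)²=81, (46)²=2116, (-3)²=9, (48)²=2304, (-24)²=576, (-76)²=5776
= [100, 81, 1024, 81, 2116, 9, 2304, 576, 5776]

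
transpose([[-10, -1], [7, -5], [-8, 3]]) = [[-10, 7, -8], [-1, -5, 3]]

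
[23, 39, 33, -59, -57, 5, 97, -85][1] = 39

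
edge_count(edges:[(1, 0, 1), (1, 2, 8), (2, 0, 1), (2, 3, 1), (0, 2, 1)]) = 5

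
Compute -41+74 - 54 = -21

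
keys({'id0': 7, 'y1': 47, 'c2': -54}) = ['id0', 'y1', 'c2']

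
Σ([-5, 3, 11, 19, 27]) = 55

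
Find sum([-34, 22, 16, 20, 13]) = 37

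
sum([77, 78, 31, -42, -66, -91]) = 77 + 78 + 31 + (-42) + (-66) + (-91)
= -13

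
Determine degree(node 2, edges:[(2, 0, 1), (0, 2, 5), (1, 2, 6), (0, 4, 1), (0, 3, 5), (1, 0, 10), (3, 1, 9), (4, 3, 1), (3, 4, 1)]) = 3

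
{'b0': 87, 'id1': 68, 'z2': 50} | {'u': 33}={'b0': 87, 'id1': 68, 'z2': 50, 'u': 33}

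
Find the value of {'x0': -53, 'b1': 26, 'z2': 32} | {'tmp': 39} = {'x0': -53, 'b1': 26, 'z2': 32, 'tmp': 39}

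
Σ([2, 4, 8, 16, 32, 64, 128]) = 254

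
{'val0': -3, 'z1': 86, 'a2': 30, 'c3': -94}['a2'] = 30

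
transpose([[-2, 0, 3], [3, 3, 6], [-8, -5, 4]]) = [[-2, 3, -8], [0, 3, -5], [3, 6, 4]]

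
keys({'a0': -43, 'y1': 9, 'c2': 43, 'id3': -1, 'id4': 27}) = ['a0', 'y1', 'c2', 'id3', 'id4']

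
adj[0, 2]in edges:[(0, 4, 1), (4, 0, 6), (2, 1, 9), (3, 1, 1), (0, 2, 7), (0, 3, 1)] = 7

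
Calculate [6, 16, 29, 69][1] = 16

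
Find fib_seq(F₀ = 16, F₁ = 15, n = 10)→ F_2 = F_1 + F_0 = 31
F_3 = F_2 + F_1 = 46
F_4 = F_3 + F_2 = 77
...
= [16, 15, 31, 46, 77, 123, 200, 323, 523, 846]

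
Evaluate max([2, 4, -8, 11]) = 11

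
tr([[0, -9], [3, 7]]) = diagonal: 0 + 7
= 7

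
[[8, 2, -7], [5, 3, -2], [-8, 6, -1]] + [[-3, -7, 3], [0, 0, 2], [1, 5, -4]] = [[5, -5, -4], [5, 3, 0], [-7, 11, -5]]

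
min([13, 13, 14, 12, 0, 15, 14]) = 0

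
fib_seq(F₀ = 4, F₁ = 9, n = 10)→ [4, 9, 13, 22, 35, 57, 92, 149, 241, 390]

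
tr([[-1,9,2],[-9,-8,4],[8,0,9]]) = 0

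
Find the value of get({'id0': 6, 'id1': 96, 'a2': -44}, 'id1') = 96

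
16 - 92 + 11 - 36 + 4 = -97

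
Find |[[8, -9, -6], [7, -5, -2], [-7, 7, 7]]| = (1)*(8)*det([[-5, -2], [7, 7]]) + (-1)*(-9)*det([[7, -2], [-7, 7]]) + (1)*(-6)*det([[7, -5], [-7, 7]])
= -168 + 315 + -84
= 63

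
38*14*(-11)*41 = -239932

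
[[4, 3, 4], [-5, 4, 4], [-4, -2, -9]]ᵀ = [[4, -5, -4], [3, 4, -2], [4, 4, -9]]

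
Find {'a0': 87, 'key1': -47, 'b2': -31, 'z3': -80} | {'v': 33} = {'a0': 87, 'key1': -47, 'b2': -31, 'z3': -80, 'v': 33}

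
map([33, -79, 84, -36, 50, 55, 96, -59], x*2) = [66, -158, 168, -72, 100, 110, 192, -118]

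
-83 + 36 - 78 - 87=-212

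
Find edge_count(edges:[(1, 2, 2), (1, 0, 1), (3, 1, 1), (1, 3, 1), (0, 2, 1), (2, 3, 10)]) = 6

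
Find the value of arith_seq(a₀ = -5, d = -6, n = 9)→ a_0 = -5 + 0*-6 = -5
a_1 = -5 + 1*-6 = -11
a_2 = -5 + 2*-6 = -17
...
= [-5, -11, -17, -23, -29, -35, -41, -47, -53]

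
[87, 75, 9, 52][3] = 52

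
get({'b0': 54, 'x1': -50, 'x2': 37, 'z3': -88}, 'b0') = 54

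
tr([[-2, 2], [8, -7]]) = -9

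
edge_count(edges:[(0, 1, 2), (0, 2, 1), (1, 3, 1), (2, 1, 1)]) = 4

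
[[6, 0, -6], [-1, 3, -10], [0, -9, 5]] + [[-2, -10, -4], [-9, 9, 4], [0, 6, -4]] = [[4, -10, -10], [-10, 12, -6], [0, -3, 1]]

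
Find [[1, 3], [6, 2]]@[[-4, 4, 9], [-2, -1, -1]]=[[-10, 1, 6], [-28, 22, 52]]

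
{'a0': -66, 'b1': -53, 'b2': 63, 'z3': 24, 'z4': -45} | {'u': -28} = {'a0': -66, 'b1': -53, 'b2': 63, 'z3': 24, 'z4': -45, 'u': -28}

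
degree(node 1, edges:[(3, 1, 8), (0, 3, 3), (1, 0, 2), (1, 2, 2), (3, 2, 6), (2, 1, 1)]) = incident: (3,1), (1,0), (1,2), (2,1)
= 4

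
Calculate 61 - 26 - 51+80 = 64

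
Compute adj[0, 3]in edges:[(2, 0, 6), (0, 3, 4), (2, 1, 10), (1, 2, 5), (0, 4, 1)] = 4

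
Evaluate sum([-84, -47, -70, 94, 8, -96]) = (-84) + (-47) + (-70) + 94 + 8 + (-96)
= -195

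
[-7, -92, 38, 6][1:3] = [-92, 38]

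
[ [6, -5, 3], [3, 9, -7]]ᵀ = [[6, 3], [-5, 9], [3, -7]]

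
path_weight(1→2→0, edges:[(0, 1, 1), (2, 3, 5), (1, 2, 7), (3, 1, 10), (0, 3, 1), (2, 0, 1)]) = w(1→2)=7 + w(2→0)=1
= 8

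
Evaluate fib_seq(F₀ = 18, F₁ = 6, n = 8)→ [18, 6, 24, 30, 54, 84, 138, 222]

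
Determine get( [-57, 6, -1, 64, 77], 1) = 6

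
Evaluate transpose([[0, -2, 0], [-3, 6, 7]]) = [[0, -3], [-2, 6], [0, 7]]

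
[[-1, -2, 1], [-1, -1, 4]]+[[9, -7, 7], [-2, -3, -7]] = [[8, -9, 8], [-3, -4, -3]]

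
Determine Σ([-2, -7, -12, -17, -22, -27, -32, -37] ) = (-2) + (-7) + (-12) + (-17) + (-22) + (-27) + (-32) + (-37)
= -156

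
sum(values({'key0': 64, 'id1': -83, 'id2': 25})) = 6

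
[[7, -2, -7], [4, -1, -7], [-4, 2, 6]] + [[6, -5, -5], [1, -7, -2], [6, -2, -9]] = [[13, -7, -12], [5, -8, -9], [2, 0, -3]]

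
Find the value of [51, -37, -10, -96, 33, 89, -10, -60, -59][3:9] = [-96, 33, 89, -10, -60, -59]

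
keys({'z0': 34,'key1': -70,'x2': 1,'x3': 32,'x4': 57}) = ['z0', 'key1', 'x2', 'x3', 'x4']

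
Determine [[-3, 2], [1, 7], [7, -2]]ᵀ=[[-3, 1, 7], [2, 7, -2]]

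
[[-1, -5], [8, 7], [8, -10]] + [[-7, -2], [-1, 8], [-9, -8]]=[[-8, -7], [7, 15], [-1, -18]]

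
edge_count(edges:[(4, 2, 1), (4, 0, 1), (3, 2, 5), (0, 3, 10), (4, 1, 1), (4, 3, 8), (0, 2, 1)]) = 7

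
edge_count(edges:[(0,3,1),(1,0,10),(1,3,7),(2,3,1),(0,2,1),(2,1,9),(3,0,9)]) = 7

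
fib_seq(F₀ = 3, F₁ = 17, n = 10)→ [3, 17, 20, 37, 57, 94, 151, 245, 396, 641]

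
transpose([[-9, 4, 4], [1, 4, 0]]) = [[-9, 1], [4, 4], [4, 0]]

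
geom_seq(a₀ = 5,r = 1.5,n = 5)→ [5.0, 7.5, 11.25, 16.875, 25.3125]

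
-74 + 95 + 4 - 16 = 9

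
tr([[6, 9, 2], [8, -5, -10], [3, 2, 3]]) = diagonal: 6 + (-5) + 3
= 4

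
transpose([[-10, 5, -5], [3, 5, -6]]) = [[-10, 3], [5, 5], [-5, -6]]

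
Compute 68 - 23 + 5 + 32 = 82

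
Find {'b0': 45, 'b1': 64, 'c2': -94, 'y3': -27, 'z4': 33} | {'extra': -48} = {'b0': 45, 'b1': 64, 'c2': -94, 'y3': -27, 'z4': 33, 'extra': -48}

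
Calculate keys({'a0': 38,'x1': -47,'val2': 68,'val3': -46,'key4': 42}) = ['a0', 'x1', 'val2', 'val3', 'key4']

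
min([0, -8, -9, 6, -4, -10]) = -10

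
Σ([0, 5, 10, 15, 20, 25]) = 75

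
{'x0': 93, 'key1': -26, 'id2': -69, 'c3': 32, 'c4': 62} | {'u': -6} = {'x0': 93, 'key1': -26, 'id2': -69, 'c3': 32, 'c4': 62, 'u': -6}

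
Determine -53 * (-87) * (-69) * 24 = -7635816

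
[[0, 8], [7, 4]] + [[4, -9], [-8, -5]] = [[4, -1], [-1, -1]]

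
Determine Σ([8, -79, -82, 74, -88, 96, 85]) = 8 + (-79) + (-82) + 74 + (-88) + 96 + 85
= 14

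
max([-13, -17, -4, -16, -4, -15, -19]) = -4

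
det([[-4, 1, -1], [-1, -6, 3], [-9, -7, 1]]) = (1)*(-4)*det([[-6, 3], [-7, 1]]) + (-1)*(1)*det([[-1, 3], [-9, 1]]) + (1)*(-1)*det([[-1, -6], [-9, -7]])
= -60 + -26 + 47
= -39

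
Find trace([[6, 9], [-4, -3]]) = 3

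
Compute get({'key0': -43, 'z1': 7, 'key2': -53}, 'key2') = -53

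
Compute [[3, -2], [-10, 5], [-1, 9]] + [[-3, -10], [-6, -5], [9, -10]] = [[0, -12], [-16, 0], [8, -1]]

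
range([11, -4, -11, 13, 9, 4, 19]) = 30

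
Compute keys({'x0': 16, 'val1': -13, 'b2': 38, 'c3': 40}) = ['x0', 'val1', 'b2', 'c3']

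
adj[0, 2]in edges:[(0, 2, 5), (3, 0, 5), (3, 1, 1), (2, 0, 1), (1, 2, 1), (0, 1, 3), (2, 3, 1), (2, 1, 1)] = 5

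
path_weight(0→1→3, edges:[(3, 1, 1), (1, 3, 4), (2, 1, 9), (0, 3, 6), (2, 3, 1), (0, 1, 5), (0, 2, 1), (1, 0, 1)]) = 9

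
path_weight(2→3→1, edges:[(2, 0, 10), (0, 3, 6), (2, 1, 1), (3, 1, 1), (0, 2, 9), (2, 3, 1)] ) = 2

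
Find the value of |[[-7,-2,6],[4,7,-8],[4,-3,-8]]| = 320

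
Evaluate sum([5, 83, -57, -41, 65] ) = 5 + 83 + (-57) + (-41) + 65
= 55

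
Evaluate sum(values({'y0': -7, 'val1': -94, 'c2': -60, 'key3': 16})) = (-7) + (-94) + (-60) + 16
= -145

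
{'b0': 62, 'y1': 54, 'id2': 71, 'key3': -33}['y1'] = 54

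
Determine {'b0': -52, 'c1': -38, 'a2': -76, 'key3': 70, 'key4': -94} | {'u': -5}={'b0': -52, 'c1': -38, 'a2': -76, 'key3': 70, 'key4': -94, 'u': -5}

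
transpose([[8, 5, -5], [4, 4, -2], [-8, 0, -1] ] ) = [[8, 4, -8], [5, 4, 0], [-5, -2, -1]]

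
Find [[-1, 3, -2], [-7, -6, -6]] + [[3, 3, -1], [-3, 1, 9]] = [[2, 6, -3], [-10, -5, 3]]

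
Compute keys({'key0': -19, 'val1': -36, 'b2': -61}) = ['key0', 'val1', 'b2']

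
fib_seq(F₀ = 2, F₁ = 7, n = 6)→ [2, 7, 9, 16, 25, 41]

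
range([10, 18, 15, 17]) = 8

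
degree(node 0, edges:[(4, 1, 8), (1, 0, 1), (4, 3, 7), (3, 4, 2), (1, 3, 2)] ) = 1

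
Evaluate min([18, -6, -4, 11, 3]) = -6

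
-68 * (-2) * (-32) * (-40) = 174080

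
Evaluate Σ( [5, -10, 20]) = 5 + -10 + 20
= 15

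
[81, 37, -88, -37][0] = 81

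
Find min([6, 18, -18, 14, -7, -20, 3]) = -20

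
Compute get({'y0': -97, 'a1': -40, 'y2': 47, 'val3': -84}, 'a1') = -40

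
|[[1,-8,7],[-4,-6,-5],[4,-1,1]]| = (1)*(1)*det([[-6, -5], [-1, 1]]) + (-1)*(-8)*det([[-4, -5], [4, 1]]) + (1)*(7)*det([[-4, -6], [4, -1]])
= -11 + 128 + 196
= 313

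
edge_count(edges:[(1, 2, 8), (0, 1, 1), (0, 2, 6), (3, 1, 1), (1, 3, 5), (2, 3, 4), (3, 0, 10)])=7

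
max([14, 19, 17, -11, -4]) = 19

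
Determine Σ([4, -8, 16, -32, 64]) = 44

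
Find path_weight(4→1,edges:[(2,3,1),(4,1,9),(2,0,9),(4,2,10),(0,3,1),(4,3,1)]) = 9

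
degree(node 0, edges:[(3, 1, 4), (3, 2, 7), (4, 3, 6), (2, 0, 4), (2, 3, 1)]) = incident: (2,0)
= 1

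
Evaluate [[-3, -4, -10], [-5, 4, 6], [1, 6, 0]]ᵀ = [[-3, -5, 1], [-4, 4, 6], [-10, 6, 0]]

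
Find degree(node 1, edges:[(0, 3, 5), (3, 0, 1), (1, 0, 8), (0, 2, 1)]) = 1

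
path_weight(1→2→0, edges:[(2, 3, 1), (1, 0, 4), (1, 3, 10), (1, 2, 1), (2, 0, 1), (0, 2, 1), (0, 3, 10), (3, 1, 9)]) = w(1→2)=1 + w(2→0)=1
= 2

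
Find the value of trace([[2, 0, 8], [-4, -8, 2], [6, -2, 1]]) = -5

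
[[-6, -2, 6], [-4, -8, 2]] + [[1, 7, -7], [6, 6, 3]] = [[-5, 5, -1], [2, -2, 5]]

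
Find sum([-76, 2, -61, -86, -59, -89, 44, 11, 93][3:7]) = slice → [-86, -59, -89, 44]
(-86) + (-59) + (-89) + 44
= -190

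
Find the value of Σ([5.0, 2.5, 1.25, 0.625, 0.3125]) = 9.6875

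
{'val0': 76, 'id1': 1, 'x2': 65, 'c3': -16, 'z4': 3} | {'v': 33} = {'val0': 76, 'id1': 1, 'x2': 65, 'c3': -16, 'z4': 3, 'v': 33}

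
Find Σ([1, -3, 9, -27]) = 1 + -3 + 9 + -27
= -20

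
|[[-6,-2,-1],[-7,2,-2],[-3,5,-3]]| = 35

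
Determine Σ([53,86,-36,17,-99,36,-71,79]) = 53 + 86 + (-36) + 17 + (-99) + 36 + (-71) + 79
= 65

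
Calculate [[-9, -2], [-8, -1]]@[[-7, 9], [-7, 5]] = [[77, -91], [63, -77]]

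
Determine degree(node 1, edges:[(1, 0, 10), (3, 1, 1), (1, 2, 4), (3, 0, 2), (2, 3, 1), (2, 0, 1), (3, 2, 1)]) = 3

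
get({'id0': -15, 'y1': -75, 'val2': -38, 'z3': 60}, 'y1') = -75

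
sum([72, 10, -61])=72 + 10 + (-61)
= 21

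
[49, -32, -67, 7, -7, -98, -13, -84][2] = -67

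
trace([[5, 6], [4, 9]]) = 14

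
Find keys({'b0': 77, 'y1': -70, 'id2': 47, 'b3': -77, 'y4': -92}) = ['b0', 'y1', 'id2', 'b3', 'y4']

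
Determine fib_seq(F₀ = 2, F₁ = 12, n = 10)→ [2, 12, 14, 26, 40, 66, 106, 172, 278, 450]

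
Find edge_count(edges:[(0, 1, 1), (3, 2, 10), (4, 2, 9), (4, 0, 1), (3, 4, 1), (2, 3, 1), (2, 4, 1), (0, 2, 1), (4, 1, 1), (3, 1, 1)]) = 10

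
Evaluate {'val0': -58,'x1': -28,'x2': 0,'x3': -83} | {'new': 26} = {'val0': -58, 'x1': -28, 'x2': 0, 'x3': -83, 'new': 26}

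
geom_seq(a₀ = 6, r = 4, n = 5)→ a_0 = 6*4^0 = 6
a_1 = 6*4^1 = 24
a_2 = 6*4^2 = 96
...
= [6, 24, 96, 384, 1536]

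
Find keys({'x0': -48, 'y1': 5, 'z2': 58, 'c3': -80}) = ['x0', 'y1', 'z2', 'c3']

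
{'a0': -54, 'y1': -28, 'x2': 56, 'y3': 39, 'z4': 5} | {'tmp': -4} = {'a0': -54, 'y1': -28, 'x2': 56, 'y3': 39, 'z4': 5, 'tmp': -4}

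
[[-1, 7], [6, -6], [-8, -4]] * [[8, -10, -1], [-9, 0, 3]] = C[0][0] = (-1)*(8) + (7)*(-9) = -71
C[0][1] = (-1)*(-10) + (7)*(0) = 10
C[0][2] = (-1)*(-1) + (7)*(3) = 22
C[1][0] = (6)*(8) + (-6)*(-9) = 102
C[1][1] = (6)*(-10) + (-6)*(0) = -60
C[1][2] = (6)*(-1) + (-6)*(3) = -24
... (3 more cells)
= [[-71, 10, 22], [102, -60, -24], [-28, 80, -4]]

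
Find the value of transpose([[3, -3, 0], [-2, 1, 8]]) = [[3, -2], [-3, 1], [0, 8]]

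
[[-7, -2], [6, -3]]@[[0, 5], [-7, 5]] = [[14, -45], [21, 15]]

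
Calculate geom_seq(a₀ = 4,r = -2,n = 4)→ a_0 = 4*(-2)^0 = 4
a_1 = 4*(-2)^1 = -8
a_2 = 4*(-2)^2 = 16
...
= [4, -8, 16, -32]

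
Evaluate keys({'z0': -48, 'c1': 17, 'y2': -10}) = ['z0', 'c1', 'y2']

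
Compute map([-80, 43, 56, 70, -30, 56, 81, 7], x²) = (-80)²=6400, (43)²=1849, (56)²=3136, (70)²=4900, (-30)²=900, (56)²=3136, (81)²=6561, (7)²=49
= [6400, 1849, 3136, 4900, 900, 3136, 6561, 49]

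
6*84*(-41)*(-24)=495936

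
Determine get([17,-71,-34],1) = -71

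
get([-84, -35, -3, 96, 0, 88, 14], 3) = 96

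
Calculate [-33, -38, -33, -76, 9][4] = 9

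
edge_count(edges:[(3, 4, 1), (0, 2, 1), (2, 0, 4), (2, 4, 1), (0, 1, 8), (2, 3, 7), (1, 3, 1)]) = 7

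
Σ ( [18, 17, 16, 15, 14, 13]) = 93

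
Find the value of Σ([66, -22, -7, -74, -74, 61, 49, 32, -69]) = -38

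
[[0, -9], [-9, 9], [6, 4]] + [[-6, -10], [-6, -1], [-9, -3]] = [[-6, -19], [-15, 8], [-3, 1]]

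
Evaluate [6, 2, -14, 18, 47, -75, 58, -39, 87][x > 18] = keep x where x > 18: 6✗, 2✗, -14✗, 18✗, 47✓, -75✗, 58✓, -39✗, 87✓
= [47, 58, 87]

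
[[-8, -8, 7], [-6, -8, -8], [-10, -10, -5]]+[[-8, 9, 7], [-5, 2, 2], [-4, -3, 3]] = [[-16, 1, 14], [-11, -6, -6], [-14, -13, -2]]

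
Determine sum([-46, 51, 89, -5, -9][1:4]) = slice → [51, 89, -5]
51 + 89 + (-5)
= 135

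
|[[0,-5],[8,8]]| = 40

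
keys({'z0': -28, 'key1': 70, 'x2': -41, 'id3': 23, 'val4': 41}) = ['z0', 'key1', 'x2', 'id3', 'val4']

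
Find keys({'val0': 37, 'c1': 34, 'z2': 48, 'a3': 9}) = ['val0', 'c1', 'z2', 'a3']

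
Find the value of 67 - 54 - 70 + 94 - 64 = -27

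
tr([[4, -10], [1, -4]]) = 0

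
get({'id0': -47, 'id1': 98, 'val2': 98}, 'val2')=98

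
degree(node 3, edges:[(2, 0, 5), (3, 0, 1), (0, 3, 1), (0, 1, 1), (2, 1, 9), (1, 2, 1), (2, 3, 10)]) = incident: (3,0), (0,3), (2,3)
= 3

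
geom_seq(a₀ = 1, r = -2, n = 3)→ a_0 = 1*(-2)^0 = 1
a_1 = 1*(-2)^1 = -2
a_2 = 1*(-2)^2 = 4
= [1, -2, 4]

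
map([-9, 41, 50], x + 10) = -9+10=1, 41+10=51, 50+10=60
= [1, 51, 60]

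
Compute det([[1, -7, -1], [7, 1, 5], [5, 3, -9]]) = (1)*(1)*det([[1, 5], [3, -9]]) + (-1)*(-7)*det([[7, 5], [5, -9]]) + (1)*(-1)*det([[7, 1], [5, 3]])
= -24 + -616 + -16
= -656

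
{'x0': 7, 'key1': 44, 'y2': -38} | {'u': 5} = {'x0': 7, 'key1': 44, 'y2': -38, 'u': 5}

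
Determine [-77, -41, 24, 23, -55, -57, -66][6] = -66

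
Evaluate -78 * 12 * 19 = -17784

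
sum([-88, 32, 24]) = (-88) + 32 + 24
= -32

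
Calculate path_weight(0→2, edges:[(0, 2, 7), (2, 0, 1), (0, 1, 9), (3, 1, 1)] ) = w(0→2)=7
= 7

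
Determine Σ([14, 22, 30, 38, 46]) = 14 + 22 + 30 + 38 + 46
= 150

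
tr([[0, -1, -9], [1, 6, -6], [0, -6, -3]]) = 3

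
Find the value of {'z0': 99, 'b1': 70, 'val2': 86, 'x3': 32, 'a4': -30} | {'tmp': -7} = {'z0': 99, 'b1': 70, 'val2': 86, 'x3': 32, 'a4': -30, 'tmp': -7}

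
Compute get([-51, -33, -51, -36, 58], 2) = -51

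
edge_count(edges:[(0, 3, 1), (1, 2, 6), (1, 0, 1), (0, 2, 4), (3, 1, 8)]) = 5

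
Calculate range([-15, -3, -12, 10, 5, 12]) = 27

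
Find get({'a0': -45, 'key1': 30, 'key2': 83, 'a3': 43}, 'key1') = 30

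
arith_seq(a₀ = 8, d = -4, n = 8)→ [8, 4, 0, -4, -8, -12, -16, -20]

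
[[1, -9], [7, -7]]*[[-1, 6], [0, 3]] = [[-1, -21], [-7, 21]]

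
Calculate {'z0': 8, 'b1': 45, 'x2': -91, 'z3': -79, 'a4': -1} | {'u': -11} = {'z0': 8, 'b1': 45, 'x2': -91, 'z3': -79, 'a4': -1, 'u': -11}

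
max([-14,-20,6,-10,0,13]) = 13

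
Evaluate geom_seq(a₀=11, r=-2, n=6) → [11, -22, 44, -88, 176, -352]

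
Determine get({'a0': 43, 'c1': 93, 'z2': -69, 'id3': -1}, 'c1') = 93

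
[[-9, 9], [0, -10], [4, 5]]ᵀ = [[-9, 0, 4], [9, -10, 5]]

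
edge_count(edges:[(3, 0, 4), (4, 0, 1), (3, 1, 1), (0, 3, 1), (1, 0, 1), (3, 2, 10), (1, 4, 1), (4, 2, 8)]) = 8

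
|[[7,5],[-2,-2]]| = -4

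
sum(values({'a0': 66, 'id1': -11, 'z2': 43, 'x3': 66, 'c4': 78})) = 66 + (-11) + 43 + 66 + 78
= 242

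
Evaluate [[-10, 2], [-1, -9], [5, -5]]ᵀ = [[-10, -1, 5], [2, -9, -5]]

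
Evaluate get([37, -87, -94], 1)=-87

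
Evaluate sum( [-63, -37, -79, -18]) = -197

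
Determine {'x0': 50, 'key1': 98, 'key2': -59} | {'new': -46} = {'x0': 50, 'key1': 98, 'key2': -59, 'new': -46}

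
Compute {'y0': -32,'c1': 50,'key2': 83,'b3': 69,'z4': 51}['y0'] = -32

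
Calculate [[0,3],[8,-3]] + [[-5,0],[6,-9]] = [[-5, 3], [14, -12]]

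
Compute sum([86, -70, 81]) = 86 + (-70) + 81
= 97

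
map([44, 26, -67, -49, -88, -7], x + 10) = [54, 36, -57, -39, -78, 3]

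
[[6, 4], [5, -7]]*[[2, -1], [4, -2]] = [[28, -14], [-18, 9]]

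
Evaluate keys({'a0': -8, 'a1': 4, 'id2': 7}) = ['a0', 'a1', 'id2']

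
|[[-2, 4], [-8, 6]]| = (-2)*(6) - (4)*(-8)
= 20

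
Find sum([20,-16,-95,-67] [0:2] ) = 4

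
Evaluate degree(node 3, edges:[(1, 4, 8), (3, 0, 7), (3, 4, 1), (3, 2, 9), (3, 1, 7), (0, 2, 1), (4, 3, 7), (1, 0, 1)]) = 5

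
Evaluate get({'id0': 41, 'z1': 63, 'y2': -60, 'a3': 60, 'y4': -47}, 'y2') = -60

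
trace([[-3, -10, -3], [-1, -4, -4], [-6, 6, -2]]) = diagonal: (-3) + (-4) + (-2)
= -9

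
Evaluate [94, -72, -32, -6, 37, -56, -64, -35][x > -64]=[94, -32, -6, 37, -56, -35]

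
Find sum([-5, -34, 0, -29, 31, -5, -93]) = -135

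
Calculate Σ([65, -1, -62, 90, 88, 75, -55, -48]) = 65 + (-1) + (-62) + 90 + 88 + 75 + (-55) + (-48)
= 152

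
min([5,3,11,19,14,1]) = 1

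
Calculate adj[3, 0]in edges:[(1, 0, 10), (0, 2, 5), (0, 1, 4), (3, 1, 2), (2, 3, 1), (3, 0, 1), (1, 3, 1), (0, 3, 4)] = 1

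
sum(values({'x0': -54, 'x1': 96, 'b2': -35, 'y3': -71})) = (-54) + 96 + (-35) + (-71)
= -64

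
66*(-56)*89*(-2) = 657888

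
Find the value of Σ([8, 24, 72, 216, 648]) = 968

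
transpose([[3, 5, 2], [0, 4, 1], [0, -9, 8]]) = [[3, 0, 0], [5, 4, -9], [2, 1, 8]]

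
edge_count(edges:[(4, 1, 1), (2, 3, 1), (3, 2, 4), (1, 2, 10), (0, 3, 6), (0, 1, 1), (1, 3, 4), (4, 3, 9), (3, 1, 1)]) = 9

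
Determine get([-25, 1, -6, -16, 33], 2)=-6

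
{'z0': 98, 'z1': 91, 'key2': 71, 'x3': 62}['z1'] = 91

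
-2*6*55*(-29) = 19140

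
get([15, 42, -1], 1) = 42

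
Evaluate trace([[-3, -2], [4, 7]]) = 4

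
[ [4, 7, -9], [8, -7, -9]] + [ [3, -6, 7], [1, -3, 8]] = [[7, 1, -2], [9, -10, -1]]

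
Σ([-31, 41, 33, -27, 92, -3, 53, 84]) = (-31) + 41 + 33 + (-27) + 92 + (-3) + 53 + 84
= 242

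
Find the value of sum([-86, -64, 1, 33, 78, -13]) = (-86) + (-64) + 1 + 33 + 78 + (-13)
= -51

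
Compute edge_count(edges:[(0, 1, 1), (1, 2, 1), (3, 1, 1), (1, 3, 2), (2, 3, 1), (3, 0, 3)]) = 6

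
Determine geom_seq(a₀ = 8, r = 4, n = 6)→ a_0 = 8*4^0 = 8
a_1 = 8*4^1 = 32
a_2 = 8*4^2 = 128
...
= [8, 32, 128, 512, 2048, 8192]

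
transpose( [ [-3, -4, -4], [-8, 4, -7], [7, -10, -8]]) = [[-3, -8, 7], [-4, 4, -10], [-4, -7, -8]]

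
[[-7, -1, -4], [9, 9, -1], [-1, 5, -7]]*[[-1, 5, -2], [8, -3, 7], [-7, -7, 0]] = [[27, -4, 7], [70, 25, 45], [90, 29, 37]]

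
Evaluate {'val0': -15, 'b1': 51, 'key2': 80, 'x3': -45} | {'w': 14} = {'val0': -15, 'b1': 51, 'key2': 80, 'x3': -45, 'w': 14}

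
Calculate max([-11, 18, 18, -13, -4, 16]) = 18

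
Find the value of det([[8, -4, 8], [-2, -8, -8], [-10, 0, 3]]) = -1176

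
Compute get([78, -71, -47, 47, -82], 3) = 47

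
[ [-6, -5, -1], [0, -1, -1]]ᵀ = [[-6, 0], [-5, -1], [-1, -1]]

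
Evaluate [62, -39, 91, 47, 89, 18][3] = 47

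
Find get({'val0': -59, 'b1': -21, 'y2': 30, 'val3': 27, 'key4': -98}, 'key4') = -98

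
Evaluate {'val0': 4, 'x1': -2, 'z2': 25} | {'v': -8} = {'val0': 4, 'x1': -2, 'z2': 25, 'v': -8}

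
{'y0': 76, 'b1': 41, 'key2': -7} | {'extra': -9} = {'y0': 76, 'b1': 41, 'key2': -7, 'extra': -9}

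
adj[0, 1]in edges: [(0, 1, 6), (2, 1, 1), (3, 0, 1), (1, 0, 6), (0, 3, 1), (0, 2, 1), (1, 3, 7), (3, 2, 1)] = 6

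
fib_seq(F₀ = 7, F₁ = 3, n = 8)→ [7, 3, 10, 13, 23, 36, 59, 95]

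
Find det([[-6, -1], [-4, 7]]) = -46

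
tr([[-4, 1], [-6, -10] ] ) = diagonal: (-4) + (-10)
= -14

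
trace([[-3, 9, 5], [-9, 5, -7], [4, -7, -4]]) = -2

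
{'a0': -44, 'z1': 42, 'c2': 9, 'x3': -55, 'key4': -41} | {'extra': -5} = {'a0': -44, 'z1': 42, 'c2': 9, 'x3': -55, 'key4': -41, 'extra': -5}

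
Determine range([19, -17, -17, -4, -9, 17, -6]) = 36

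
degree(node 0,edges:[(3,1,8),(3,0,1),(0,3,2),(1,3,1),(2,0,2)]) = 3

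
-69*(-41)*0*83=0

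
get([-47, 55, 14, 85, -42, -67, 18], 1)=55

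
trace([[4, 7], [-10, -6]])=diagonal: 4 + (-6)
= -2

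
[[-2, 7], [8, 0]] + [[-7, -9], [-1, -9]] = [[-9, -2], [7, -9]]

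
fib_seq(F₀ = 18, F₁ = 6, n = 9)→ [18, 6, 24, 30, 54, 84, 138, 222, 360]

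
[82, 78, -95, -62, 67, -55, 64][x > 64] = [82, 78, 67]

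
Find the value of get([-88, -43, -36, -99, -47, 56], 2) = -36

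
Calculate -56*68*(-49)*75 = 13994400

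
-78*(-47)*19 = 69654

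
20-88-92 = -160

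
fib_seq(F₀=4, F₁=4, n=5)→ [4, 4, 8, 12, 20]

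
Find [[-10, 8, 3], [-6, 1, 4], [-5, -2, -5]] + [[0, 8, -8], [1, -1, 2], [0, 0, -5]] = [[-10, 16, -5], [-5, 0, 6], [-5, -2, -10]]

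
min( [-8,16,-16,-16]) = -16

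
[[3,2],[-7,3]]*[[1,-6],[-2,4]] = C[0][0] = (3)*(1) + (2)*(-2) = -1
C[0][1] = (3)*(-6) + (2)*(4) = -10
C[1][0] = (-7)*(1) + (3)*(-2) = -13
C[1][1] = (-7)*(-6) + (3)*(4) = 54
= [[-1, -10], [-13, 54]]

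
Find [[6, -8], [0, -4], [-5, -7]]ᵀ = [[6, 0, -5], [-8, -4, -7]]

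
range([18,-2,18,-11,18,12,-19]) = 37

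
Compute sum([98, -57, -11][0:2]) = slice → [98, -57]
98 + (-57)
= 41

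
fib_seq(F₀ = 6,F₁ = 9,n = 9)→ [6, 9, 15, 24, 39, 63, 102, 165, 267]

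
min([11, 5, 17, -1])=-1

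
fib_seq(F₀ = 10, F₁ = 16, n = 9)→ [10, 16, 26, 42, 68, 110, 178, 288, 466]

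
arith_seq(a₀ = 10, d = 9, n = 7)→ a_0 = 10 + 0*9 = 10
a_1 = 10 + 1*9 = 19
a_2 = 10 + 2*9 = 28
...
= [10, 19, 28, 37, 46, 55, 64]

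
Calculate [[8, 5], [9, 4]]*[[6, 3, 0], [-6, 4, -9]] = C[0][0] = (8)*(6) + (5)*(-6) = 18
C[0][1] = (8)*(3) + (5)*(4) = 44
C[0][2] = (8)*(0) + (5)*(-9) = -45
C[1][0] = (9)*(6) + (4)*(-6) = 30
C[1][1] = (9)*(3) + (4)*(4) = 43
C[1][2] = (9)*(0) + (4)*(-9) = -36
= [[18, 44, -45], [30, 43, -36]]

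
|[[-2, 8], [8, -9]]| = (-2)*(-9) - (8)*(8)
= -46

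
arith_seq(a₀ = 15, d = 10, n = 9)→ [15, 25, 35, 45, 55, 65, 75, 85, 95]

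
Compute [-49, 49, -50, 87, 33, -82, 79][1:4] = [49, -50, 87]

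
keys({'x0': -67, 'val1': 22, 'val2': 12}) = ['x0', 'val1', 'val2']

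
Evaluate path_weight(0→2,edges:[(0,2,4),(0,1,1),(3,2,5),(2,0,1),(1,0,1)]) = 4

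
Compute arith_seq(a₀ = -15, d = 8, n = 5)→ a_0 = -15 + 0*8 = -15
a_1 = -15 + 1*8 = -7
a_2 = -15 + 2*8 = 1
...
= [-15, -7, 1, 9, 17]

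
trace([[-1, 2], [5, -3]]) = -4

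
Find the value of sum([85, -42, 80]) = 123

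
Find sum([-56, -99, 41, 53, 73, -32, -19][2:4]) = 94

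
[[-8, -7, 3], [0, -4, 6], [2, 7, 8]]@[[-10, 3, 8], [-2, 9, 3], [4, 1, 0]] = [[106, -84, -85], [32, -30, -12], [-2, 77, 37]]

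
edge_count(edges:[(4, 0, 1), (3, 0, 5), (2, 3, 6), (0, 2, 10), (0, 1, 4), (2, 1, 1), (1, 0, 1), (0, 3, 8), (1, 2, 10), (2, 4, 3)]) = 10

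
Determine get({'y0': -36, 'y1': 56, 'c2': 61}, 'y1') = 56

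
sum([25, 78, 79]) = 25 + 78 + 79
= 182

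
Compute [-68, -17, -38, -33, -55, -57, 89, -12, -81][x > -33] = keep x where x > -33: -68✗, -17✓, -38✗, -33✗, -55✗, -57✗, 89✓, -12✓, -81✗
= [-17, 89, -12]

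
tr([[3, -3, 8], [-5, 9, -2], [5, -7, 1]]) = 13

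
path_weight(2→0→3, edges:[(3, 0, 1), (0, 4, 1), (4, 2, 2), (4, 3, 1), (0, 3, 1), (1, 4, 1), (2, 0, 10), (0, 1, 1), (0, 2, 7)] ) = w(2→0)=10 + w(0→3)=1
= 11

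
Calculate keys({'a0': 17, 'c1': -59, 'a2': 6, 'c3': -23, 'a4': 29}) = ['a0', 'c1', 'a2', 'c3', 'a4']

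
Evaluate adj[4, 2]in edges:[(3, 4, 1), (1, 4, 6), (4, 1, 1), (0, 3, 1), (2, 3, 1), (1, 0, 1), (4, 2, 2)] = 2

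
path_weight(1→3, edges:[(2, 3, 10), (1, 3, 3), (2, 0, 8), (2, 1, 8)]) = 3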